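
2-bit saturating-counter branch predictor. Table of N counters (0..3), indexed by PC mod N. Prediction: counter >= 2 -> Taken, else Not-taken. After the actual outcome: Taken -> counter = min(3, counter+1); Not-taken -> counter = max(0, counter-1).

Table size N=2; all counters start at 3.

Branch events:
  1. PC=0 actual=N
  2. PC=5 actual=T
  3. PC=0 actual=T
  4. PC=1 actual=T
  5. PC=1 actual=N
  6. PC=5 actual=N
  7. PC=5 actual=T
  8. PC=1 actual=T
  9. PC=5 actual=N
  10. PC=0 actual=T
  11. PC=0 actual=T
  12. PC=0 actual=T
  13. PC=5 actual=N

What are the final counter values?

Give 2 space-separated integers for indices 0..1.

Ev 1: PC=0 idx=0 pred=T actual=N -> ctr[0]=2
Ev 2: PC=5 idx=1 pred=T actual=T -> ctr[1]=3
Ev 3: PC=0 idx=0 pred=T actual=T -> ctr[0]=3
Ev 4: PC=1 idx=1 pred=T actual=T -> ctr[1]=3
Ev 5: PC=1 idx=1 pred=T actual=N -> ctr[1]=2
Ev 6: PC=5 idx=1 pred=T actual=N -> ctr[1]=1
Ev 7: PC=5 idx=1 pred=N actual=T -> ctr[1]=2
Ev 8: PC=1 idx=1 pred=T actual=T -> ctr[1]=3
Ev 9: PC=5 idx=1 pred=T actual=N -> ctr[1]=2
Ev 10: PC=0 idx=0 pred=T actual=T -> ctr[0]=3
Ev 11: PC=0 idx=0 pred=T actual=T -> ctr[0]=3
Ev 12: PC=0 idx=0 pred=T actual=T -> ctr[0]=3
Ev 13: PC=5 idx=1 pred=T actual=N -> ctr[1]=1

Answer: 3 1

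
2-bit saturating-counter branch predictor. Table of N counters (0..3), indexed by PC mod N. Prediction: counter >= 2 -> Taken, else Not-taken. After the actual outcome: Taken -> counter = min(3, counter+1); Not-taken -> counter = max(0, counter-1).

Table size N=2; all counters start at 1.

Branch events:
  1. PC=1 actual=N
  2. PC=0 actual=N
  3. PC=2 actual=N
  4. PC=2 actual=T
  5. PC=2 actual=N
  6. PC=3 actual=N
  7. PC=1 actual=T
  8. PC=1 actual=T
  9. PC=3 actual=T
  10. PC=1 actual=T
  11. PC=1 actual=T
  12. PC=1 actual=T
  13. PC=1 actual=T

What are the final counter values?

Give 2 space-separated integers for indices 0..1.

Ev 1: PC=1 idx=1 pred=N actual=N -> ctr[1]=0
Ev 2: PC=0 idx=0 pred=N actual=N -> ctr[0]=0
Ev 3: PC=2 idx=0 pred=N actual=N -> ctr[0]=0
Ev 4: PC=2 idx=0 pred=N actual=T -> ctr[0]=1
Ev 5: PC=2 idx=0 pred=N actual=N -> ctr[0]=0
Ev 6: PC=3 idx=1 pred=N actual=N -> ctr[1]=0
Ev 7: PC=1 idx=1 pred=N actual=T -> ctr[1]=1
Ev 8: PC=1 idx=1 pred=N actual=T -> ctr[1]=2
Ev 9: PC=3 idx=1 pred=T actual=T -> ctr[1]=3
Ev 10: PC=1 idx=1 pred=T actual=T -> ctr[1]=3
Ev 11: PC=1 idx=1 pred=T actual=T -> ctr[1]=3
Ev 12: PC=1 idx=1 pred=T actual=T -> ctr[1]=3
Ev 13: PC=1 idx=1 pred=T actual=T -> ctr[1]=3

Answer: 0 3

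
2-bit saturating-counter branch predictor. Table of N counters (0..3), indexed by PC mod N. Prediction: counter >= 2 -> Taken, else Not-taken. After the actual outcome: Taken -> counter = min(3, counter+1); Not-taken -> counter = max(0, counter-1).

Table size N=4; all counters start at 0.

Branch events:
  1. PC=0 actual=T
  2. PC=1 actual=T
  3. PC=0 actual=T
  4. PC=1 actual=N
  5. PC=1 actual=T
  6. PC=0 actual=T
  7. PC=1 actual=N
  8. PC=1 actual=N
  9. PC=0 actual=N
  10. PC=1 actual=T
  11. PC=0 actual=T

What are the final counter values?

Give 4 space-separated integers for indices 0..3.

Answer: 3 1 0 0

Derivation:
Ev 1: PC=0 idx=0 pred=N actual=T -> ctr[0]=1
Ev 2: PC=1 idx=1 pred=N actual=T -> ctr[1]=1
Ev 3: PC=0 idx=0 pred=N actual=T -> ctr[0]=2
Ev 4: PC=1 idx=1 pred=N actual=N -> ctr[1]=0
Ev 5: PC=1 idx=1 pred=N actual=T -> ctr[1]=1
Ev 6: PC=0 idx=0 pred=T actual=T -> ctr[0]=3
Ev 7: PC=1 idx=1 pred=N actual=N -> ctr[1]=0
Ev 8: PC=1 idx=1 pred=N actual=N -> ctr[1]=0
Ev 9: PC=0 idx=0 pred=T actual=N -> ctr[0]=2
Ev 10: PC=1 idx=1 pred=N actual=T -> ctr[1]=1
Ev 11: PC=0 idx=0 pred=T actual=T -> ctr[0]=3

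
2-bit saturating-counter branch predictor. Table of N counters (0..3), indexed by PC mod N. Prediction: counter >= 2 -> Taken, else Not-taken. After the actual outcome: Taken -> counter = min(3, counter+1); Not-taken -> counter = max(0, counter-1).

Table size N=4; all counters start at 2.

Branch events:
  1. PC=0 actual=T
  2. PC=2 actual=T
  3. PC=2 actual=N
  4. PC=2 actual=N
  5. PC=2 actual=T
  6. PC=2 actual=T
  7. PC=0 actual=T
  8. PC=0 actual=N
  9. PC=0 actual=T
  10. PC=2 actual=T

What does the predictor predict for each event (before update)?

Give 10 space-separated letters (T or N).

Answer: T T T T N T T T T T

Derivation:
Ev 1: PC=0 idx=0 pred=T actual=T -> ctr[0]=3
Ev 2: PC=2 idx=2 pred=T actual=T -> ctr[2]=3
Ev 3: PC=2 idx=2 pred=T actual=N -> ctr[2]=2
Ev 4: PC=2 idx=2 pred=T actual=N -> ctr[2]=1
Ev 5: PC=2 idx=2 pred=N actual=T -> ctr[2]=2
Ev 6: PC=2 idx=2 pred=T actual=T -> ctr[2]=3
Ev 7: PC=0 idx=0 pred=T actual=T -> ctr[0]=3
Ev 8: PC=0 idx=0 pred=T actual=N -> ctr[0]=2
Ev 9: PC=0 idx=0 pred=T actual=T -> ctr[0]=3
Ev 10: PC=2 idx=2 pred=T actual=T -> ctr[2]=3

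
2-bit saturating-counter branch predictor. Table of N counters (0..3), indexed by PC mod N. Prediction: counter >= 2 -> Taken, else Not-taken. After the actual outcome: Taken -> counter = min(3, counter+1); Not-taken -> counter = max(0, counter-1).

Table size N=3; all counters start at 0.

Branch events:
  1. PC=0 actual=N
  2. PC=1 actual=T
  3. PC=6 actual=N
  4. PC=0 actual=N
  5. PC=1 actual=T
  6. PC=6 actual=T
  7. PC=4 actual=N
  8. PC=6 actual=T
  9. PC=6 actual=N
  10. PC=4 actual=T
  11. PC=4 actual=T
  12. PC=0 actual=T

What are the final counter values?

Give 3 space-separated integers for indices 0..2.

Answer: 2 3 0

Derivation:
Ev 1: PC=0 idx=0 pred=N actual=N -> ctr[0]=0
Ev 2: PC=1 idx=1 pred=N actual=T -> ctr[1]=1
Ev 3: PC=6 idx=0 pred=N actual=N -> ctr[0]=0
Ev 4: PC=0 idx=0 pred=N actual=N -> ctr[0]=0
Ev 5: PC=1 idx=1 pred=N actual=T -> ctr[1]=2
Ev 6: PC=6 idx=0 pred=N actual=T -> ctr[0]=1
Ev 7: PC=4 idx=1 pred=T actual=N -> ctr[1]=1
Ev 8: PC=6 idx=0 pred=N actual=T -> ctr[0]=2
Ev 9: PC=6 idx=0 pred=T actual=N -> ctr[0]=1
Ev 10: PC=4 idx=1 pred=N actual=T -> ctr[1]=2
Ev 11: PC=4 idx=1 pred=T actual=T -> ctr[1]=3
Ev 12: PC=0 idx=0 pred=N actual=T -> ctr[0]=2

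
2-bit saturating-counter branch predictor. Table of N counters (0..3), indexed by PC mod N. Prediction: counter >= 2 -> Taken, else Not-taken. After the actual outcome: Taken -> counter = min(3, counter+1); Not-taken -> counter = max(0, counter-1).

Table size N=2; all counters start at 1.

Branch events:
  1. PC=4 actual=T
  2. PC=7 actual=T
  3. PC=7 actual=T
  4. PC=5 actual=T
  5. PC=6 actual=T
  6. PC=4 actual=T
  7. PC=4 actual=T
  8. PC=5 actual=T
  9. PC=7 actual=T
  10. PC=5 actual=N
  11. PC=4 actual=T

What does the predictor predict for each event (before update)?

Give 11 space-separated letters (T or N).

Ev 1: PC=4 idx=0 pred=N actual=T -> ctr[0]=2
Ev 2: PC=7 idx=1 pred=N actual=T -> ctr[1]=2
Ev 3: PC=7 idx=1 pred=T actual=T -> ctr[1]=3
Ev 4: PC=5 idx=1 pred=T actual=T -> ctr[1]=3
Ev 5: PC=6 idx=0 pred=T actual=T -> ctr[0]=3
Ev 6: PC=4 idx=0 pred=T actual=T -> ctr[0]=3
Ev 7: PC=4 idx=0 pred=T actual=T -> ctr[0]=3
Ev 8: PC=5 idx=1 pred=T actual=T -> ctr[1]=3
Ev 9: PC=7 idx=1 pred=T actual=T -> ctr[1]=3
Ev 10: PC=5 idx=1 pred=T actual=N -> ctr[1]=2
Ev 11: PC=4 idx=0 pred=T actual=T -> ctr[0]=3

Answer: N N T T T T T T T T T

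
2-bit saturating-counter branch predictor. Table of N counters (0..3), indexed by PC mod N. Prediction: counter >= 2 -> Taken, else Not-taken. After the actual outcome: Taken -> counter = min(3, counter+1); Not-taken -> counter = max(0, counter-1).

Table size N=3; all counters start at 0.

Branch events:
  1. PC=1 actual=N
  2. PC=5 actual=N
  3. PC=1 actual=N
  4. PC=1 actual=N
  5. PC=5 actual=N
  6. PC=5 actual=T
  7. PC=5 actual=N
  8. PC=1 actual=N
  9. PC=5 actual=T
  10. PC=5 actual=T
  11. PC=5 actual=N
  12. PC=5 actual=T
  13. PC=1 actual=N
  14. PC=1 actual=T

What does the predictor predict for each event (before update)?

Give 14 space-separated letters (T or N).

Answer: N N N N N N N N N N T N N N

Derivation:
Ev 1: PC=1 idx=1 pred=N actual=N -> ctr[1]=0
Ev 2: PC=5 idx=2 pred=N actual=N -> ctr[2]=0
Ev 3: PC=1 idx=1 pred=N actual=N -> ctr[1]=0
Ev 4: PC=1 idx=1 pred=N actual=N -> ctr[1]=0
Ev 5: PC=5 idx=2 pred=N actual=N -> ctr[2]=0
Ev 6: PC=5 idx=2 pred=N actual=T -> ctr[2]=1
Ev 7: PC=5 idx=2 pred=N actual=N -> ctr[2]=0
Ev 8: PC=1 idx=1 pred=N actual=N -> ctr[1]=0
Ev 9: PC=5 idx=2 pred=N actual=T -> ctr[2]=1
Ev 10: PC=5 idx=2 pred=N actual=T -> ctr[2]=2
Ev 11: PC=5 idx=2 pred=T actual=N -> ctr[2]=1
Ev 12: PC=5 idx=2 pred=N actual=T -> ctr[2]=2
Ev 13: PC=1 idx=1 pred=N actual=N -> ctr[1]=0
Ev 14: PC=1 idx=1 pred=N actual=T -> ctr[1]=1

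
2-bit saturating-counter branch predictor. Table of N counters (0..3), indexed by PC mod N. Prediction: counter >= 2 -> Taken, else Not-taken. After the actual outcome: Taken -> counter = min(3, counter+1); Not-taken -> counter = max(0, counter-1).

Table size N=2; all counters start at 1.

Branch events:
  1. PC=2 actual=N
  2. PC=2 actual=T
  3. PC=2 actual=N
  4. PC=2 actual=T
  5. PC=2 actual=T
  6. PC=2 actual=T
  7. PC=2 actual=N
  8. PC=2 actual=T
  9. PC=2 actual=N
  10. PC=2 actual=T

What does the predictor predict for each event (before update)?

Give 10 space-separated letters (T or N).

Ev 1: PC=2 idx=0 pred=N actual=N -> ctr[0]=0
Ev 2: PC=2 idx=0 pred=N actual=T -> ctr[0]=1
Ev 3: PC=2 idx=0 pred=N actual=N -> ctr[0]=0
Ev 4: PC=2 idx=0 pred=N actual=T -> ctr[0]=1
Ev 5: PC=2 idx=0 pred=N actual=T -> ctr[0]=2
Ev 6: PC=2 idx=0 pred=T actual=T -> ctr[0]=3
Ev 7: PC=2 idx=0 pred=T actual=N -> ctr[0]=2
Ev 8: PC=2 idx=0 pred=T actual=T -> ctr[0]=3
Ev 9: PC=2 idx=0 pred=T actual=N -> ctr[0]=2
Ev 10: PC=2 idx=0 pred=T actual=T -> ctr[0]=3

Answer: N N N N N T T T T T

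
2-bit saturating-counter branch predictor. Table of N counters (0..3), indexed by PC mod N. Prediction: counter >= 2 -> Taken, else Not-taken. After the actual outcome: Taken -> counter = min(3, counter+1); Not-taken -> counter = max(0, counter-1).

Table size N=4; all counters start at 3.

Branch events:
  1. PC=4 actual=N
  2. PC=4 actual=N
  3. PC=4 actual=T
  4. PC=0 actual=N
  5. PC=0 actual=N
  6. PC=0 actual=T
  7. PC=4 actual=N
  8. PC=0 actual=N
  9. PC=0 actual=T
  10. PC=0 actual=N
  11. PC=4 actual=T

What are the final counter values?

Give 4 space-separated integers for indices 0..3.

Ev 1: PC=4 idx=0 pred=T actual=N -> ctr[0]=2
Ev 2: PC=4 idx=0 pred=T actual=N -> ctr[0]=1
Ev 3: PC=4 idx=0 pred=N actual=T -> ctr[0]=2
Ev 4: PC=0 idx=0 pred=T actual=N -> ctr[0]=1
Ev 5: PC=0 idx=0 pred=N actual=N -> ctr[0]=0
Ev 6: PC=0 idx=0 pred=N actual=T -> ctr[0]=1
Ev 7: PC=4 idx=0 pred=N actual=N -> ctr[0]=0
Ev 8: PC=0 idx=0 pred=N actual=N -> ctr[0]=0
Ev 9: PC=0 idx=0 pred=N actual=T -> ctr[0]=1
Ev 10: PC=0 idx=0 pred=N actual=N -> ctr[0]=0
Ev 11: PC=4 idx=0 pred=N actual=T -> ctr[0]=1

Answer: 1 3 3 3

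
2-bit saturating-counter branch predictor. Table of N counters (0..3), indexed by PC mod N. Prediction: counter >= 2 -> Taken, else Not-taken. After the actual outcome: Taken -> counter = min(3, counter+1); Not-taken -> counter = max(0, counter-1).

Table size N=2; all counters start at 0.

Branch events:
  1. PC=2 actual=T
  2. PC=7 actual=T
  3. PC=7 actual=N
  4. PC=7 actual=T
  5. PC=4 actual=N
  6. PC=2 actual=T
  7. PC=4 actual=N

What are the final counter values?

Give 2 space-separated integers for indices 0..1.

Ev 1: PC=2 idx=0 pred=N actual=T -> ctr[0]=1
Ev 2: PC=7 idx=1 pred=N actual=T -> ctr[1]=1
Ev 3: PC=7 idx=1 pred=N actual=N -> ctr[1]=0
Ev 4: PC=7 idx=1 pred=N actual=T -> ctr[1]=1
Ev 5: PC=4 idx=0 pred=N actual=N -> ctr[0]=0
Ev 6: PC=2 idx=0 pred=N actual=T -> ctr[0]=1
Ev 7: PC=4 idx=0 pred=N actual=N -> ctr[0]=0

Answer: 0 1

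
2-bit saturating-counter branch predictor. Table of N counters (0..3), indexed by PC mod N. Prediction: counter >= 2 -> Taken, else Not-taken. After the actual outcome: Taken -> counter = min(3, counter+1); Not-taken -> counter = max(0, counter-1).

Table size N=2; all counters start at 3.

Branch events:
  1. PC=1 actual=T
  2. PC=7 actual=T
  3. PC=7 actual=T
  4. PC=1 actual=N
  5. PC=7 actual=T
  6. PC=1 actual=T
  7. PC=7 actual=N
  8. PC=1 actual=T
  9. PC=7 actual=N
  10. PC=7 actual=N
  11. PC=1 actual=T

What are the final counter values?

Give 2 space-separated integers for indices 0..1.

Answer: 3 2

Derivation:
Ev 1: PC=1 idx=1 pred=T actual=T -> ctr[1]=3
Ev 2: PC=7 idx=1 pred=T actual=T -> ctr[1]=3
Ev 3: PC=7 idx=1 pred=T actual=T -> ctr[1]=3
Ev 4: PC=1 idx=1 pred=T actual=N -> ctr[1]=2
Ev 5: PC=7 idx=1 pred=T actual=T -> ctr[1]=3
Ev 6: PC=1 idx=1 pred=T actual=T -> ctr[1]=3
Ev 7: PC=7 idx=1 pred=T actual=N -> ctr[1]=2
Ev 8: PC=1 idx=1 pred=T actual=T -> ctr[1]=3
Ev 9: PC=7 idx=1 pred=T actual=N -> ctr[1]=2
Ev 10: PC=7 idx=1 pred=T actual=N -> ctr[1]=1
Ev 11: PC=1 idx=1 pred=N actual=T -> ctr[1]=2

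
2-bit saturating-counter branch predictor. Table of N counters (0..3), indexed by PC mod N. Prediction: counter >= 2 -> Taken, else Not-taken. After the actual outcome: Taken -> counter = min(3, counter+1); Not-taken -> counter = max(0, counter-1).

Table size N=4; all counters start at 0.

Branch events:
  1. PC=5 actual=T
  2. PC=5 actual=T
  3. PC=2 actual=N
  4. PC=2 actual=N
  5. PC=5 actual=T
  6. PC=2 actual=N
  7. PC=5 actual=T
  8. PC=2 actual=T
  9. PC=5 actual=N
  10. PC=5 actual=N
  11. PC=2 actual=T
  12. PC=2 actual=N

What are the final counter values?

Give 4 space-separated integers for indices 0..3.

Ev 1: PC=5 idx=1 pred=N actual=T -> ctr[1]=1
Ev 2: PC=5 idx=1 pred=N actual=T -> ctr[1]=2
Ev 3: PC=2 idx=2 pred=N actual=N -> ctr[2]=0
Ev 4: PC=2 idx=2 pred=N actual=N -> ctr[2]=0
Ev 5: PC=5 idx=1 pred=T actual=T -> ctr[1]=3
Ev 6: PC=2 idx=2 pred=N actual=N -> ctr[2]=0
Ev 7: PC=5 idx=1 pred=T actual=T -> ctr[1]=3
Ev 8: PC=2 idx=2 pred=N actual=T -> ctr[2]=1
Ev 9: PC=5 idx=1 pred=T actual=N -> ctr[1]=2
Ev 10: PC=5 idx=1 pred=T actual=N -> ctr[1]=1
Ev 11: PC=2 idx=2 pred=N actual=T -> ctr[2]=2
Ev 12: PC=2 idx=2 pred=T actual=N -> ctr[2]=1

Answer: 0 1 1 0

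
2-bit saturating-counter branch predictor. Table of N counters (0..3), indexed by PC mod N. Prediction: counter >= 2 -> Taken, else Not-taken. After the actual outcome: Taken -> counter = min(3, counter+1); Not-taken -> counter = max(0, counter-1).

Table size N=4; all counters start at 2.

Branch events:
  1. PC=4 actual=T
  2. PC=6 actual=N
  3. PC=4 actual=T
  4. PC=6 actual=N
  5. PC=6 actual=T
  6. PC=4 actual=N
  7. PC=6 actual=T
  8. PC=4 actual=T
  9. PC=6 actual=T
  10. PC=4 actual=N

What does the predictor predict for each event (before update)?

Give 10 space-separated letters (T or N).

Ev 1: PC=4 idx=0 pred=T actual=T -> ctr[0]=3
Ev 2: PC=6 idx=2 pred=T actual=N -> ctr[2]=1
Ev 3: PC=4 idx=0 pred=T actual=T -> ctr[0]=3
Ev 4: PC=6 idx=2 pred=N actual=N -> ctr[2]=0
Ev 5: PC=6 idx=2 pred=N actual=T -> ctr[2]=1
Ev 6: PC=4 idx=0 pred=T actual=N -> ctr[0]=2
Ev 7: PC=6 idx=2 pred=N actual=T -> ctr[2]=2
Ev 8: PC=4 idx=0 pred=T actual=T -> ctr[0]=3
Ev 9: PC=6 idx=2 pred=T actual=T -> ctr[2]=3
Ev 10: PC=4 idx=0 pred=T actual=N -> ctr[0]=2

Answer: T T T N N T N T T T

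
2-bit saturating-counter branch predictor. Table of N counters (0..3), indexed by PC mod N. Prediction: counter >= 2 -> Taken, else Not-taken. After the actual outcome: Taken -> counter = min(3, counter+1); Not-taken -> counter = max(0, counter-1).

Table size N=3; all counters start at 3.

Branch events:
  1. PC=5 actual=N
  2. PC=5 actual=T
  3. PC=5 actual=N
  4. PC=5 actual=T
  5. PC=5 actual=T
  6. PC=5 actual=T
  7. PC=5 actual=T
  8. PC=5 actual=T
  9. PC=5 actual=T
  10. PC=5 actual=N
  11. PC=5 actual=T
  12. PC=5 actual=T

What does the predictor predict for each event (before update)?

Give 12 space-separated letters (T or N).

Answer: T T T T T T T T T T T T

Derivation:
Ev 1: PC=5 idx=2 pred=T actual=N -> ctr[2]=2
Ev 2: PC=5 idx=2 pred=T actual=T -> ctr[2]=3
Ev 3: PC=5 idx=2 pred=T actual=N -> ctr[2]=2
Ev 4: PC=5 idx=2 pred=T actual=T -> ctr[2]=3
Ev 5: PC=5 idx=2 pred=T actual=T -> ctr[2]=3
Ev 6: PC=5 idx=2 pred=T actual=T -> ctr[2]=3
Ev 7: PC=5 idx=2 pred=T actual=T -> ctr[2]=3
Ev 8: PC=5 idx=2 pred=T actual=T -> ctr[2]=3
Ev 9: PC=5 idx=2 pred=T actual=T -> ctr[2]=3
Ev 10: PC=5 idx=2 pred=T actual=N -> ctr[2]=2
Ev 11: PC=5 idx=2 pred=T actual=T -> ctr[2]=3
Ev 12: PC=5 idx=2 pred=T actual=T -> ctr[2]=3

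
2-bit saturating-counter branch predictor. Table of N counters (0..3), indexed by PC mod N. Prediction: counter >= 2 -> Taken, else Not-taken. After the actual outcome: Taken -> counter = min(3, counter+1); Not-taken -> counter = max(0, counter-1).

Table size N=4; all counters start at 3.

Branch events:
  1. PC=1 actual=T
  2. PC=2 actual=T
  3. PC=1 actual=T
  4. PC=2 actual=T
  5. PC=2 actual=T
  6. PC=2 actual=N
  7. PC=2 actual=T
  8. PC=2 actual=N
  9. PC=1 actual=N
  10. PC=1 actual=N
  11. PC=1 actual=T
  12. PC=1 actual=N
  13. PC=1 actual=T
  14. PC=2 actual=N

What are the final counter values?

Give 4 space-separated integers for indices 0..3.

Answer: 3 2 1 3

Derivation:
Ev 1: PC=1 idx=1 pred=T actual=T -> ctr[1]=3
Ev 2: PC=2 idx=2 pred=T actual=T -> ctr[2]=3
Ev 3: PC=1 idx=1 pred=T actual=T -> ctr[1]=3
Ev 4: PC=2 idx=2 pred=T actual=T -> ctr[2]=3
Ev 5: PC=2 idx=2 pred=T actual=T -> ctr[2]=3
Ev 6: PC=2 idx=2 pred=T actual=N -> ctr[2]=2
Ev 7: PC=2 idx=2 pred=T actual=T -> ctr[2]=3
Ev 8: PC=2 idx=2 pred=T actual=N -> ctr[2]=2
Ev 9: PC=1 idx=1 pred=T actual=N -> ctr[1]=2
Ev 10: PC=1 idx=1 pred=T actual=N -> ctr[1]=1
Ev 11: PC=1 idx=1 pred=N actual=T -> ctr[1]=2
Ev 12: PC=1 idx=1 pred=T actual=N -> ctr[1]=1
Ev 13: PC=1 idx=1 pred=N actual=T -> ctr[1]=2
Ev 14: PC=2 idx=2 pred=T actual=N -> ctr[2]=1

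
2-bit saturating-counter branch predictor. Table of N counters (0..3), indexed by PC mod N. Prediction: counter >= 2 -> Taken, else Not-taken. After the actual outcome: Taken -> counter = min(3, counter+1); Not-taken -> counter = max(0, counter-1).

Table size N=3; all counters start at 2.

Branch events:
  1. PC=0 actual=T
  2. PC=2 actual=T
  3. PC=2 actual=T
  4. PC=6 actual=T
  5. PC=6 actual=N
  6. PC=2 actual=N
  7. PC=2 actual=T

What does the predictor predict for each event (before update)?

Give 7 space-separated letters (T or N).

Answer: T T T T T T T

Derivation:
Ev 1: PC=0 idx=0 pred=T actual=T -> ctr[0]=3
Ev 2: PC=2 idx=2 pred=T actual=T -> ctr[2]=3
Ev 3: PC=2 idx=2 pred=T actual=T -> ctr[2]=3
Ev 4: PC=6 idx=0 pred=T actual=T -> ctr[0]=3
Ev 5: PC=6 idx=0 pred=T actual=N -> ctr[0]=2
Ev 6: PC=2 idx=2 pred=T actual=N -> ctr[2]=2
Ev 7: PC=2 idx=2 pred=T actual=T -> ctr[2]=3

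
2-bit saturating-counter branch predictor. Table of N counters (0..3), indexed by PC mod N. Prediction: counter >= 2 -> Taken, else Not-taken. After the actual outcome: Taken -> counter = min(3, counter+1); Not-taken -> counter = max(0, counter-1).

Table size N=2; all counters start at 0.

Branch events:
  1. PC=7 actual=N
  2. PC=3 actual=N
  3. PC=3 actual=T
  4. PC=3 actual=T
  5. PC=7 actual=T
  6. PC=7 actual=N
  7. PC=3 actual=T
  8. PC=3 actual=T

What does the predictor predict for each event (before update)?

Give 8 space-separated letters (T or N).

Answer: N N N N T T T T

Derivation:
Ev 1: PC=7 idx=1 pred=N actual=N -> ctr[1]=0
Ev 2: PC=3 idx=1 pred=N actual=N -> ctr[1]=0
Ev 3: PC=3 idx=1 pred=N actual=T -> ctr[1]=1
Ev 4: PC=3 idx=1 pred=N actual=T -> ctr[1]=2
Ev 5: PC=7 idx=1 pred=T actual=T -> ctr[1]=3
Ev 6: PC=7 idx=1 pred=T actual=N -> ctr[1]=2
Ev 7: PC=3 idx=1 pred=T actual=T -> ctr[1]=3
Ev 8: PC=3 idx=1 pred=T actual=T -> ctr[1]=3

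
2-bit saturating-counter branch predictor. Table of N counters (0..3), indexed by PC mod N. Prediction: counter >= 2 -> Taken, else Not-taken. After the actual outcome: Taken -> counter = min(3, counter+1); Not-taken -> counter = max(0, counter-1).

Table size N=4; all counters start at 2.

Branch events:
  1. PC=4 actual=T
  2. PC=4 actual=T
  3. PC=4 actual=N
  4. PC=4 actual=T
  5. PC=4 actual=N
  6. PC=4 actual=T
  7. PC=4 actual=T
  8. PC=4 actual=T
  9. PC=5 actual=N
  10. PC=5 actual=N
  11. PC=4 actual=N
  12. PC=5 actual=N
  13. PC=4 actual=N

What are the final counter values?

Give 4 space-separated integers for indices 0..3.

Ev 1: PC=4 idx=0 pred=T actual=T -> ctr[0]=3
Ev 2: PC=4 idx=0 pred=T actual=T -> ctr[0]=3
Ev 3: PC=4 idx=0 pred=T actual=N -> ctr[0]=2
Ev 4: PC=4 idx=0 pred=T actual=T -> ctr[0]=3
Ev 5: PC=4 idx=0 pred=T actual=N -> ctr[0]=2
Ev 6: PC=4 idx=0 pred=T actual=T -> ctr[0]=3
Ev 7: PC=4 idx=0 pred=T actual=T -> ctr[0]=3
Ev 8: PC=4 idx=0 pred=T actual=T -> ctr[0]=3
Ev 9: PC=5 idx=1 pred=T actual=N -> ctr[1]=1
Ev 10: PC=5 idx=1 pred=N actual=N -> ctr[1]=0
Ev 11: PC=4 idx=0 pred=T actual=N -> ctr[0]=2
Ev 12: PC=5 idx=1 pred=N actual=N -> ctr[1]=0
Ev 13: PC=4 idx=0 pred=T actual=N -> ctr[0]=1

Answer: 1 0 2 2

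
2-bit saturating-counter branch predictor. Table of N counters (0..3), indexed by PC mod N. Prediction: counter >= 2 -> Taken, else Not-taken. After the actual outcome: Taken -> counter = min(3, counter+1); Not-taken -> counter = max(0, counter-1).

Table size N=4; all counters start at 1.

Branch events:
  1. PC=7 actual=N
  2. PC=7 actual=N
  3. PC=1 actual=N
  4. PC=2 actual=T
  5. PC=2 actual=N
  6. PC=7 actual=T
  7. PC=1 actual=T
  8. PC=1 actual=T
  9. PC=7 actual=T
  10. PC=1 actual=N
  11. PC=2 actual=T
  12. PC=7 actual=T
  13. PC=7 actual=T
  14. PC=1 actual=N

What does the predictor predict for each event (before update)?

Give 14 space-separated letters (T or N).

Answer: N N N N T N N N N T N T T N

Derivation:
Ev 1: PC=7 idx=3 pred=N actual=N -> ctr[3]=0
Ev 2: PC=7 idx=3 pred=N actual=N -> ctr[3]=0
Ev 3: PC=1 idx=1 pred=N actual=N -> ctr[1]=0
Ev 4: PC=2 idx=2 pred=N actual=T -> ctr[2]=2
Ev 5: PC=2 idx=2 pred=T actual=N -> ctr[2]=1
Ev 6: PC=7 idx=3 pred=N actual=T -> ctr[3]=1
Ev 7: PC=1 idx=1 pred=N actual=T -> ctr[1]=1
Ev 8: PC=1 idx=1 pred=N actual=T -> ctr[1]=2
Ev 9: PC=7 idx=3 pred=N actual=T -> ctr[3]=2
Ev 10: PC=1 idx=1 pred=T actual=N -> ctr[1]=1
Ev 11: PC=2 idx=2 pred=N actual=T -> ctr[2]=2
Ev 12: PC=7 idx=3 pred=T actual=T -> ctr[3]=3
Ev 13: PC=7 idx=3 pred=T actual=T -> ctr[3]=3
Ev 14: PC=1 idx=1 pred=N actual=N -> ctr[1]=0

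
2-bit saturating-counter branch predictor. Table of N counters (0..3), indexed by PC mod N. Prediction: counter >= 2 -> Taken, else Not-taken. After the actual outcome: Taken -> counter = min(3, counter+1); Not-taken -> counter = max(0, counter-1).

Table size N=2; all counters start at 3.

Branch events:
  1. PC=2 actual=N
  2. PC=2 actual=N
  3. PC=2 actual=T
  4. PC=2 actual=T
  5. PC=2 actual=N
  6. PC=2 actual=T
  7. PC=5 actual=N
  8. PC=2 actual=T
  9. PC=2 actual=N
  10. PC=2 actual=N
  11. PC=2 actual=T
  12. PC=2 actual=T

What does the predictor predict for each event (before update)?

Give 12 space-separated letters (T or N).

Ev 1: PC=2 idx=0 pred=T actual=N -> ctr[0]=2
Ev 2: PC=2 idx=0 pred=T actual=N -> ctr[0]=1
Ev 3: PC=2 idx=0 pred=N actual=T -> ctr[0]=2
Ev 4: PC=2 idx=0 pred=T actual=T -> ctr[0]=3
Ev 5: PC=2 idx=0 pred=T actual=N -> ctr[0]=2
Ev 6: PC=2 idx=0 pred=T actual=T -> ctr[0]=3
Ev 7: PC=5 idx=1 pred=T actual=N -> ctr[1]=2
Ev 8: PC=2 idx=0 pred=T actual=T -> ctr[0]=3
Ev 9: PC=2 idx=0 pred=T actual=N -> ctr[0]=2
Ev 10: PC=2 idx=0 pred=T actual=N -> ctr[0]=1
Ev 11: PC=2 idx=0 pred=N actual=T -> ctr[0]=2
Ev 12: PC=2 idx=0 pred=T actual=T -> ctr[0]=3

Answer: T T N T T T T T T T N T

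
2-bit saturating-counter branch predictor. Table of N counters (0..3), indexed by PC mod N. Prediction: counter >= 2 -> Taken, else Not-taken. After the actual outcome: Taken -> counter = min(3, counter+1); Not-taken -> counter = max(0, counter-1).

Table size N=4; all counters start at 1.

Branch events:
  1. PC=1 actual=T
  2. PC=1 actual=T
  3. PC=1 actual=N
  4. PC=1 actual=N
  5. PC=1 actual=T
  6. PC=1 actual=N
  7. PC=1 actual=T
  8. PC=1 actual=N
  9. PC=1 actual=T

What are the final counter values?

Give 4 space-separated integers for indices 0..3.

Ev 1: PC=1 idx=1 pred=N actual=T -> ctr[1]=2
Ev 2: PC=1 idx=1 pred=T actual=T -> ctr[1]=3
Ev 3: PC=1 idx=1 pred=T actual=N -> ctr[1]=2
Ev 4: PC=1 idx=1 pred=T actual=N -> ctr[1]=1
Ev 5: PC=1 idx=1 pred=N actual=T -> ctr[1]=2
Ev 6: PC=1 idx=1 pred=T actual=N -> ctr[1]=1
Ev 7: PC=1 idx=1 pred=N actual=T -> ctr[1]=2
Ev 8: PC=1 idx=1 pred=T actual=N -> ctr[1]=1
Ev 9: PC=1 idx=1 pred=N actual=T -> ctr[1]=2

Answer: 1 2 1 1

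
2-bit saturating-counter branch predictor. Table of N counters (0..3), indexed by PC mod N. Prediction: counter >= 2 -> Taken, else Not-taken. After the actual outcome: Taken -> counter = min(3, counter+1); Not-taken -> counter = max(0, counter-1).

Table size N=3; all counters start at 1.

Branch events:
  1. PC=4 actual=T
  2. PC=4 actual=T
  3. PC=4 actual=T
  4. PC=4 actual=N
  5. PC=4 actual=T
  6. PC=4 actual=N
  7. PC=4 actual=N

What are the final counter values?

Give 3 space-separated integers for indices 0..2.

Answer: 1 1 1

Derivation:
Ev 1: PC=4 idx=1 pred=N actual=T -> ctr[1]=2
Ev 2: PC=4 idx=1 pred=T actual=T -> ctr[1]=3
Ev 3: PC=4 idx=1 pred=T actual=T -> ctr[1]=3
Ev 4: PC=4 idx=1 pred=T actual=N -> ctr[1]=2
Ev 5: PC=4 idx=1 pred=T actual=T -> ctr[1]=3
Ev 6: PC=4 idx=1 pred=T actual=N -> ctr[1]=2
Ev 7: PC=4 idx=1 pred=T actual=N -> ctr[1]=1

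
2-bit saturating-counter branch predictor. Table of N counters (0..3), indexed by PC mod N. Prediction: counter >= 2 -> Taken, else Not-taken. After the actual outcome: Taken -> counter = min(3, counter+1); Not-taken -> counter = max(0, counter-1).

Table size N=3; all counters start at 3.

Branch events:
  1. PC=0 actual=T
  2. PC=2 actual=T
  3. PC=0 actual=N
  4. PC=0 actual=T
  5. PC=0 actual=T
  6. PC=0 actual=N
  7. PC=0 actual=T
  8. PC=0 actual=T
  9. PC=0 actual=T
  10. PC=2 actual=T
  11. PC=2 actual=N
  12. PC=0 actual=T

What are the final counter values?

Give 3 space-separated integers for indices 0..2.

Ev 1: PC=0 idx=0 pred=T actual=T -> ctr[0]=3
Ev 2: PC=2 idx=2 pred=T actual=T -> ctr[2]=3
Ev 3: PC=0 idx=0 pred=T actual=N -> ctr[0]=2
Ev 4: PC=0 idx=0 pred=T actual=T -> ctr[0]=3
Ev 5: PC=0 idx=0 pred=T actual=T -> ctr[0]=3
Ev 6: PC=0 idx=0 pred=T actual=N -> ctr[0]=2
Ev 7: PC=0 idx=0 pred=T actual=T -> ctr[0]=3
Ev 8: PC=0 idx=0 pred=T actual=T -> ctr[0]=3
Ev 9: PC=0 idx=0 pred=T actual=T -> ctr[0]=3
Ev 10: PC=2 idx=2 pred=T actual=T -> ctr[2]=3
Ev 11: PC=2 idx=2 pred=T actual=N -> ctr[2]=2
Ev 12: PC=0 idx=0 pred=T actual=T -> ctr[0]=3

Answer: 3 3 2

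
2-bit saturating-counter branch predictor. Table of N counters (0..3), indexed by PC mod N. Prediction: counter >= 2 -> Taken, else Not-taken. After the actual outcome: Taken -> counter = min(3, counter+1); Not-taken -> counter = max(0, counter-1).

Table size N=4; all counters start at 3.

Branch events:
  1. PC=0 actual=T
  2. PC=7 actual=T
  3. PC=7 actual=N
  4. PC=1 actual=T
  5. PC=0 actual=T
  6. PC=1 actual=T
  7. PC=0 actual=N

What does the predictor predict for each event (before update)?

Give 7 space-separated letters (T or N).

Answer: T T T T T T T

Derivation:
Ev 1: PC=0 idx=0 pred=T actual=T -> ctr[0]=3
Ev 2: PC=7 idx=3 pred=T actual=T -> ctr[3]=3
Ev 3: PC=7 idx=3 pred=T actual=N -> ctr[3]=2
Ev 4: PC=1 idx=1 pred=T actual=T -> ctr[1]=3
Ev 5: PC=0 idx=0 pred=T actual=T -> ctr[0]=3
Ev 6: PC=1 idx=1 pred=T actual=T -> ctr[1]=3
Ev 7: PC=0 idx=0 pred=T actual=N -> ctr[0]=2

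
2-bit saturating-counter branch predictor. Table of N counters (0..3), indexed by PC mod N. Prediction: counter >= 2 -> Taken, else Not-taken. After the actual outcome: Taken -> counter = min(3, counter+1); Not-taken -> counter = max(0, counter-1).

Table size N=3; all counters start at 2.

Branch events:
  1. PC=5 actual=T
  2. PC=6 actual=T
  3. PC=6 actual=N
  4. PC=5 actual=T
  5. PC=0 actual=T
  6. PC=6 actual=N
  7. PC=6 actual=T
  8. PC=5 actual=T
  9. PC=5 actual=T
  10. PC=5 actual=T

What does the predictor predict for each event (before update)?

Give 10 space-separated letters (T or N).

Answer: T T T T T T T T T T

Derivation:
Ev 1: PC=5 idx=2 pred=T actual=T -> ctr[2]=3
Ev 2: PC=6 idx=0 pred=T actual=T -> ctr[0]=3
Ev 3: PC=6 idx=0 pred=T actual=N -> ctr[0]=2
Ev 4: PC=5 idx=2 pred=T actual=T -> ctr[2]=3
Ev 5: PC=0 idx=0 pred=T actual=T -> ctr[0]=3
Ev 6: PC=6 idx=0 pred=T actual=N -> ctr[0]=2
Ev 7: PC=6 idx=0 pred=T actual=T -> ctr[0]=3
Ev 8: PC=5 idx=2 pred=T actual=T -> ctr[2]=3
Ev 9: PC=5 idx=2 pred=T actual=T -> ctr[2]=3
Ev 10: PC=5 idx=2 pred=T actual=T -> ctr[2]=3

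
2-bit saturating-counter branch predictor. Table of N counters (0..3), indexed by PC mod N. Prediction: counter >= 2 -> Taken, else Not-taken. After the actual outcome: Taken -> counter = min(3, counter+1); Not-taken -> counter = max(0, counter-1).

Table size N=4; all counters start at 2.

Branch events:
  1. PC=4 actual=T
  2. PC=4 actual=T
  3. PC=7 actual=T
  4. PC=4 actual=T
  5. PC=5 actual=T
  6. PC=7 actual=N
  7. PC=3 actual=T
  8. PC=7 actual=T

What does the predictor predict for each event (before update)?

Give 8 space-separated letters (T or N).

Ev 1: PC=4 idx=0 pred=T actual=T -> ctr[0]=3
Ev 2: PC=4 idx=0 pred=T actual=T -> ctr[0]=3
Ev 3: PC=7 idx=3 pred=T actual=T -> ctr[3]=3
Ev 4: PC=4 idx=0 pred=T actual=T -> ctr[0]=3
Ev 5: PC=5 idx=1 pred=T actual=T -> ctr[1]=3
Ev 6: PC=7 idx=3 pred=T actual=N -> ctr[3]=2
Ev 7: PC=3 idx=3 pred=T actual=T -> ctr[3]=3
Ev 8: PC=7 idx=3 pred=T actual=T -> ctr[3]=3

Answer: T T T T T T T T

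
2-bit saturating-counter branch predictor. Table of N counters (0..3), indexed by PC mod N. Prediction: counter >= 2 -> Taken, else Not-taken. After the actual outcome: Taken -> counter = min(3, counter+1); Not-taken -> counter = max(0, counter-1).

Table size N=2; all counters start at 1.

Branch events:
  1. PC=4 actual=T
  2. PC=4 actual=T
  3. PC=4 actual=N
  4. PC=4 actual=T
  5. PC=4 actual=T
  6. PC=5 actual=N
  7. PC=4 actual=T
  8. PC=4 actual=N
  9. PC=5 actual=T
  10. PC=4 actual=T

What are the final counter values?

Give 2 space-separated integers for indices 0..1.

Answer: 3 1

Derivation:
Ev 1: PC=4 idx=0 pred=N actual=T -> ctr[0]=2
Ev 2: PC=4 idx=0 pred=T actual=T -> ctr[0]=3
Ev 3: PC=4 idx=0 pred=T actual=N -> ctr[0]=2
Ev 4: PC=4 idx=0 pred=T actual=T -> ctr[0]=3
Ev 5: PC=4 idx=0 pred=T actual=T -> ctr[0]=3
Ev 6: PC=5 idx=1 pred=N actual=N -> ctr[1]=0
Ev 7: PC=4 idx=0 pred=T actual=T -> ctr[0]=3
Ev 8: PC=4 idx=0 pred=T actual=N -> ctr[0]=2
Ev 9: PC=5 idx=1 pred=N actual=T -> ctr[1]=1
Ev 10: PC=4 idx=0 pred=T actual=T -> ctr[0]=3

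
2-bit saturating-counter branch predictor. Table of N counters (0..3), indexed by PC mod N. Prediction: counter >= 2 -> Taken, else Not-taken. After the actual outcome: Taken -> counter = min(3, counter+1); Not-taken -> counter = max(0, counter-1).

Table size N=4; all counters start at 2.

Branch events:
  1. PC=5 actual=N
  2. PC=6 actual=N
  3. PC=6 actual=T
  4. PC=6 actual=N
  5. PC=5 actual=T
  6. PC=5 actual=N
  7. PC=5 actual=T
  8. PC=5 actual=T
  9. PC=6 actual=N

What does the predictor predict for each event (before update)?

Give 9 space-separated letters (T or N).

Answer: T T N T N T N T N

Derivation:
Ev 1: PC=5 idx=1 pred=T actual=N -> ctr[1]=1
Ev 2: PC=6 idx=2 pred=T actual=N -> ctr[2]=1
Ev 3: PC=6 idx=2 pred=N actual=T -> ctr[2]=2
Ev 4: PC=6 idx=2 pred=T actual=N -> ctr[2]=1
Ev 5: PC=5 idx=1 pred=N actual=T -> ctr[1]=2
Ev 6: PC=5 idx=1 pred=T actual=N -> ctr[1]=1
Ev 7: PC=5 idx=1 pred=N actual=T -> ctr[1]=2
Ev 8: PC=5 idx=1 pred=T actual=T -> ctr[1]=3
Ev 9: PC=6 idx=2 pred=N actual=N -> ctr[2]=0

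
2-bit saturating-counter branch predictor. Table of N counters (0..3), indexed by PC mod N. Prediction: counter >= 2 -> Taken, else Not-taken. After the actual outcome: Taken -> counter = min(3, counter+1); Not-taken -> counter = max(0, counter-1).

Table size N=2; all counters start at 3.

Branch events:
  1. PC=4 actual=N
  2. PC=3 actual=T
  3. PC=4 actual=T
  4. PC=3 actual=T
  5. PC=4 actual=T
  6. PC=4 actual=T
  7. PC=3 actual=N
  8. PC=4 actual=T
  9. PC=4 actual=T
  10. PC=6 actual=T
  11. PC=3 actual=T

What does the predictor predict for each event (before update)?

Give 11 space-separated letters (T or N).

Ev 1: PC=4 idx=0 pred=T actual=N -> ctr[0]=2
Ev 2: PC=3 idx=1 pred=T actual=T -> ctr[1]=3
Ev 3: PC=4 idx=0 pred=T actual=T -> ctr[0]=3
Ev 4: PC=3 idx=1 pred=T actual=T -> ctr[1]=3
Ev 5: PC=4 idx=0 pred=T actual=T -> ctr[0]=3
Ev 6: PC=4 idx=0 pred=T actual=T -> ctr[0]=3
Ev 7: PC=3 idx=1 pred=T actual=N -> ctr[1]=2
Ev 8: PC=4 idx=0 pred=T actual=T -> ctr[0]=3
Ev 9: PC=4 idx=0 pred=T actual=T -> ctr[0]=3
Ev 10: PC=6 idx=0 pred=T actual=T -> ctr[0]=3
Ev 11: PC=3 idx=1 pred=T actual=T -> ctr[1]=3

Answer: T T T T T T T T T T T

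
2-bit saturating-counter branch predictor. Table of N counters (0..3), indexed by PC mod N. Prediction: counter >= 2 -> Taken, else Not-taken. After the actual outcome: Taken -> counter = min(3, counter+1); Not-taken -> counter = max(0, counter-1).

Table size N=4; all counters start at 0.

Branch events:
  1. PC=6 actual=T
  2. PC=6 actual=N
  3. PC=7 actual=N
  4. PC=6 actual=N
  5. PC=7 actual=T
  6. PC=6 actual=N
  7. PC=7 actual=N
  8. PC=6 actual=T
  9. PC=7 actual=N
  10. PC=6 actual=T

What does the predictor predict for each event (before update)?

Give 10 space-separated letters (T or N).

Ev 1: PC=6 idx=2 pred=N actual=T -> ctr[2]=1
Ev 2: PC=6 idx=2 pred=N actual=N -> ctr[2]=0
Ev 3: PC=7 idx=3 pred=N actual=N -> ctr[3]=0
Ev 4: PC=6 idx=2 pred=N actual=N -> ctr[2]=0
Ev 5: PC=7 idx=3 pred=N actual=T -> ctr[3]=1
Ev 6: PC=6 idx=2 pred=N actual=N -> ctr[2]=0
Ev 7: PC=7 idx=3 pred=N actual=N -> ctr[3]=0
Ev 8: PC=6 idx=2 pred=N actual=T -> ctr[2]=1
Ev 9: PC=7 idx=3 pred=N actual=N -> ctr[3]=0
Ev 10: PC=6 idx=2 pred=N actual=T -> ctr[2]=2

Answer: N N N N N N N N N N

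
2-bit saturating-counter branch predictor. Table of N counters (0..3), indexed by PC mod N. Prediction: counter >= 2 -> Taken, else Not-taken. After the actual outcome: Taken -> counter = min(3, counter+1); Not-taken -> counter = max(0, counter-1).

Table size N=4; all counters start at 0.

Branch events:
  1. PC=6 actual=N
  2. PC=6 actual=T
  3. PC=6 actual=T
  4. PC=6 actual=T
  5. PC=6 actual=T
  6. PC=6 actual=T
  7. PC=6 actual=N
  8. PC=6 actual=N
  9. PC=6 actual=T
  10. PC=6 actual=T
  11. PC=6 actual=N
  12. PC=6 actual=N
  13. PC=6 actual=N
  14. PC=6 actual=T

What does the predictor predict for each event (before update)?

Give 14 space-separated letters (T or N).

Answer: N N N T T T T T N T T T N N

Derivation:
Ev 1: PC=6 idx=2 pred=N actual=N -> ctr[2]=0
Ev 2: PC=6 idx=2 pred=N actual=T -> ctr[2]=1
Ev 3: PC=6 idx=2 pred=N actual=T -> ctr[2]=2
Ev 4: PC=6 idx=2 pred=T actual=T -> ctr[2]=3
Ev 5: PC=6 idx=2 pred=T actual=T -> ctr[2]=3
Ev 6: PC=6 idx=2 pred=T actual=T -> ctr[2]=3
Ev 7: PC=6 idx=2 pred=T actual=N -> ctr[2]=2
Ev 8: PC=6 idx=2 pred=T actual=N -> ctr[2]=1
Ev 9: PC=6 idx=2 pred=N actual=T -> ctr[2]=2
Ev 10: PC=6 idx=2 pred=T actual=T -> ctr[2]=3
Ev 11: PC=6 idx=2 pred=T actual=N -> ctr[2]=2
Ev 12: PC=6 idx=2 pred=T actual=N -> ctr[2]=1
Ev 13: PC=6 idx=2 pred=N actual=N -> ctr[2]=0
Ev 14: PC=6 idx=2 pred=N actual=T -> ctr[2]=1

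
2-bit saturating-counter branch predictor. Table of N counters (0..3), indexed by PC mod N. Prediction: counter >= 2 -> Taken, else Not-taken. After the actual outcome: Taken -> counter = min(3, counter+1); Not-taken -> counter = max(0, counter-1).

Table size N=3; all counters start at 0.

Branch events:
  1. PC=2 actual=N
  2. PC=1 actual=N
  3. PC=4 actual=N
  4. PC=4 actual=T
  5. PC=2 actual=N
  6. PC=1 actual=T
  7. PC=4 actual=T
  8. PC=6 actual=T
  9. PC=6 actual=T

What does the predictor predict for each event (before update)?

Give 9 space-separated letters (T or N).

Ev 1: PC=2 idx=2 pred=N actual=N -> ctr[2]=0
Ev 2: PC=1 idx=1 pred=N actual=N -> ctr[1]=0
Ev 3: PC=4 idx=1 pred=N actual=N -> ctr[1]=0
Ev 4: PC=4 idx=1 pred=N actual=T -> ctr[1]=1
Ev 5: PC=2 idx=2 pred=N actual=N -> ctr[2]=0
Ev 6: PC=1 idx=1 pred=N actual=T -> ctr[1]=2
Ev 7: PC=4 idx=1 pred=T actual=T -> ctr[1]=3
Ev 8: PC=6 idx=0 pred=N actual=T -> ctr[0]=1
Ev 9: PC=6 idx=0 pred=N actual=T -> ctr[0]=2

Answer: N N N N N N T N N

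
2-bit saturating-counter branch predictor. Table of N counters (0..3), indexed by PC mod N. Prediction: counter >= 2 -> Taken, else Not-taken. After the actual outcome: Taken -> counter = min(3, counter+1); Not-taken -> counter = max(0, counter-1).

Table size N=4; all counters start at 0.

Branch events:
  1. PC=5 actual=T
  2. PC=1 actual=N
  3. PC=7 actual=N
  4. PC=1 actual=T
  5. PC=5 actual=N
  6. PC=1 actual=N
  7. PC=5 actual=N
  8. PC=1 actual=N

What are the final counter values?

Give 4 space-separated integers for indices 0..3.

Answer: 0 0 0 0

Derivation:
Ev 1: PC=5 idx=1 pred=N actual=T -> ctr[1]=1
Ev 2: PC=1 idx=1 pred=N actual=N -> ctr[1]=0
Ev 3: PC=7 idx=3 pred=N actual=N -> ctr[3]=0
Ev 4: PC=1 idx=1 pred=N actual=T -> ctr[1]=1
Ev 5: PC=5 idx=1 pred=N actual=N -> ctr[1]=0
Ev 6: PC=1 idx=1 pred=N actual=N -> ctr[1]=0
Ev 7: PC=5 idx=1 pred=N actual=N -> ctr[1]=0
Ev 8: PC=1 idx=1 pred=N actual=N -> ctr[1]=0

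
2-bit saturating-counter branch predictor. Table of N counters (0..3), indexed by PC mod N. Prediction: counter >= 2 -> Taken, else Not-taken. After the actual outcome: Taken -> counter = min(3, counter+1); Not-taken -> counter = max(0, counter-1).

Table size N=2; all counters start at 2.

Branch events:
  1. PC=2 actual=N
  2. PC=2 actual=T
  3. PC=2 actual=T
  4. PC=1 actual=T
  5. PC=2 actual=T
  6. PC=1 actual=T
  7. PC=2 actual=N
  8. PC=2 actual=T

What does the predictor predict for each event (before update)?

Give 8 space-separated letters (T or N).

Ev 1: PC=2 idx=0 pred=T actual=N -> ctr[0]=1
Ev 2: PC=2 idx=0 pred=N actual=T -> ctr[0]=2
Ev 3: PC=2 idx=0 pred=T actual=T -> ctr[0]=3
Ev 4: PC=1 idx=1 pred=T actual=T -> ctr[1]=3
Ev 5: PC=2 idx=0 pred=T actual=T -> ctr[0]=3
Ev 6: PC=1 idx=1 pred=T actual=T -> ctr[1]=3
Ev 7: PC=2 idx=0 pred=T actual=N -> ctr[0]=2
Ev 8: PC=2 idx=0 pred=T actual=T -> ctr[0]=3

Answer: T N T T T T T T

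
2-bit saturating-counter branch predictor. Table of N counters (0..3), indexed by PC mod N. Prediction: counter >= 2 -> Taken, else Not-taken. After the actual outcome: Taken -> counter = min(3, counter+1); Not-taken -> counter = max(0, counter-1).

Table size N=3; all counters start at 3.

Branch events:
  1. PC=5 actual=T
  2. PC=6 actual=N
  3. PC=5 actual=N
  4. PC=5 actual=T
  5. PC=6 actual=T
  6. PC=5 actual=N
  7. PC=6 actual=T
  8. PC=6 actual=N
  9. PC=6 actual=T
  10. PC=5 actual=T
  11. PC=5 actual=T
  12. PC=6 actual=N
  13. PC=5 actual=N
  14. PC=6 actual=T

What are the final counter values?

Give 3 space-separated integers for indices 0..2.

Answer: 3 3 2

Derivation:
Ev 1: PC=5 idx=2 pred=T actual=T -> ctr[2]=3
Ev 2: PC=6 idx=0 pred=T actual=N -> ctr[0]=2
Ev 3: PC=5 idx=2 pred=T actual=N -> ctr[2]=2
Ev 4: PC=5 idx=2 pred=T actual=T -> ctr[2]=3
Ev 5: PC=6 idx=0 pred=T actual=T -> ctr[0]=3
Ev 6: PC=5 idx=2 pred=T actual=N -> ctr[2]=2
Ev 7: PC=6 idx=0 pred=T actual=T -> ctr[0]=3
Ev 8: PC=6 idx=0 pred=T actual=N -> ctr[0]=2
Ev 9: PC=6 idx=0 pred=T actual=T -> ctr[0]=3
Ev 10: PC=5 idx=2 pred=T actual=T -> ctr[2]=3
Ev 11: PC=5 idx=2 pred=T actual=T -> ctr[2]=3
Ev 12: PC=6 idx=0 pred=T actual=N -> ctr[0]=2
Ev 13: PC=5 idx=2 pred=T actual=N -> ctr[2]=2
Ev 14: PC=6 idx=0 pred=T actual=T -> ctr[0]=3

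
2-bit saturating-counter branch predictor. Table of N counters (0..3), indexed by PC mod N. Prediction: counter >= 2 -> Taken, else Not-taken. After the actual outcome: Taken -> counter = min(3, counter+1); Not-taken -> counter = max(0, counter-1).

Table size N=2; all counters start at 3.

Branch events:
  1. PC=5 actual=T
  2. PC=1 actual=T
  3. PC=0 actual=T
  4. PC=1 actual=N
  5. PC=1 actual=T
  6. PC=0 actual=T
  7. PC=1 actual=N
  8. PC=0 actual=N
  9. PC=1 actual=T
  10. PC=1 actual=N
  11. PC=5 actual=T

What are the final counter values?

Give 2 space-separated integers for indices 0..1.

Ev 1: PC=5 idx=1 pred=T actual=T -> ctr[1]=3
Ev 2: PC=1 idx=1 pred=T actual=T -> ctr[1]=3
Ev 3: PC=0 idx=0 pred=T actual=T -> ctr[0]=3
Ev 4: PC=1 idx=1 pred=T actual=N -> ctr[1]=2
Ev 5: PC=1 idx=1 pred=T actual=T -> ctr[1]=3
Ev 6: PC=0 idx=0 pred=T actual=T -> ctr[0]=3
Ev 7: PC=1 idx=1 pred=T actual=N -> ctr[1]=2
Ev 8: PC=0 idx=0 pred=T actual=N -> ctr[0]=2
Ev 9: PC=1 idx=1 pred=T actual=T -> ctr[1]=3
Ev 10: PC=1 idx=1 pred=T actual=N -> ctr[1]=2
Ev 11: PC=5 idx=1 pred=T actual=T -> ctr[1]=3

Answer: 2 3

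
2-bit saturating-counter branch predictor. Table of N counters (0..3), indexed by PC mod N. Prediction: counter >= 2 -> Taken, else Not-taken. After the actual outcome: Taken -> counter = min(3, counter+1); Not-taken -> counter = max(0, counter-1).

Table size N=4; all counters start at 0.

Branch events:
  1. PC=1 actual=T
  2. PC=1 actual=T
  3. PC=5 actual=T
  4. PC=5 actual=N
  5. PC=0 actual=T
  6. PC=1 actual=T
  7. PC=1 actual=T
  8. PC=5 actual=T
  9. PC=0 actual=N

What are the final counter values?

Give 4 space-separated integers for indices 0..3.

Ev 1: PC=1 idx=1 pred=N actual=T -> ctr[1]=1
Ev 2: PC=1 idx=1 pred=N actual=T -> ctr[1]=2
Ev 3: PC=5 idx=1 pred=T actual=T -> ctr[1]=3
Ev 4: PC=5 idx=1 pred=T actual=N -> ctr[1]=2
Ev 5: PC=0 idx=0 pred=N actual=T -> ctr[0]=1
Ev 6: PC=1 idx=1 pred=T actual=T -> ctr[1]=3
Ev 7: PC=1 idx=1 pred=T actual=T -> ctr[1]=3
Ev 8: PC=5 idx=1 pred=T actual=T -> ctr[1]=3
Ev 9: PC=0 idx=0 pred=N actual=N -> ctr[0]=0

Answer: 0 3 0 0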